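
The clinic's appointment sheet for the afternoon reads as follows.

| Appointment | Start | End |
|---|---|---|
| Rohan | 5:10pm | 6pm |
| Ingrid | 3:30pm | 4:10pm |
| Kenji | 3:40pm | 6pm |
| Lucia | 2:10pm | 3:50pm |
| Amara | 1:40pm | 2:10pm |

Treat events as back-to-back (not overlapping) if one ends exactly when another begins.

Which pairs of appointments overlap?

Ingrid & Kenji, Ingrid & Lucia, Kenji & Lucia, Kenji & Rohan

Sorted by start: Amara, Lucia, Ingrid, Kenji, Rohan.
Lucia starts exactly when Amara ends (back-to-back, no overlap); Amara is clear from here.
Ingrid starts before Lucia ends → Lucia and Ingrid overlap.
Kenji starts before Lucia ends → Lucia and Kenji overlap.
Rohan starts after Lucia ends.
Kenji starts before Ingrid ends → Ingrid and Kenji overlap.
Rohan starts after Ingrid ends.
Rohan starts before Kenji ends → Kenji and Rohan overlap.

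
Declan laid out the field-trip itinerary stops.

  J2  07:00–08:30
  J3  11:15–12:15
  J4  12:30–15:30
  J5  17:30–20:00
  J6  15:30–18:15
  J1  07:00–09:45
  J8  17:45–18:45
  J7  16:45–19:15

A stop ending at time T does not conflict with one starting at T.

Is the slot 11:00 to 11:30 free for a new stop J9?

No — it overlaps J3

J1: ends 09:45 at or before J9 starts 11:00 → clear.
J2: ends 08:30 at or before J9 starts 11:00 → clear.
J3: starts 11:15 before J9 ends 11:30, and ends 12:15 after J9 starts 11:00 → overlap.
J4: starts 12:30 at or after J9 ends 11:30 → clear.
J6: starts 15:30 at or after J9 ends 11:30 → clear.
J7: starts 16:45 at or after J9 ends 11:30 → clear.
J5: starts 17:30 at or after J9 ends 11:30 → clear.
J8: starts 17:45 at or after J9 ends 11:30 → clear.
J9 overlaps J3.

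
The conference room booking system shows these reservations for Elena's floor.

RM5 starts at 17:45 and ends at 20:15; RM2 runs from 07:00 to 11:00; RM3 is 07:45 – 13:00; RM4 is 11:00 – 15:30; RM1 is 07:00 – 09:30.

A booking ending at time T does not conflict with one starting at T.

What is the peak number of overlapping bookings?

3

Walk through starts and ends in time order (an end at T is processed before a start at T):
07:00 start RM1 → 1
07:00 start RM2 → 2
07:45 start RM3 → 3
09:30 end RM1 → 2
11:00 end RM2 → 1
11:00 start RM4 → 2
13:00 end RM3 → 1
15:30 end RM4 → 0
17:45 start RM5 → 1
20:15 end RM5 → 0
Peak is 3, at 07:45 (RM1, RM2, RM3).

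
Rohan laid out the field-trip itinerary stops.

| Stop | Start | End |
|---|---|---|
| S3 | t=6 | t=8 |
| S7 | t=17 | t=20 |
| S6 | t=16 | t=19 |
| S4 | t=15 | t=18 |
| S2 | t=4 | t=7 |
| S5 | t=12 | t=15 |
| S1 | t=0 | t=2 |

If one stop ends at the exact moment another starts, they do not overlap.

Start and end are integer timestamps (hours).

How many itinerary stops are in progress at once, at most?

3

Sort all start/end points and keep a running count:
t=0 start S1 → 1
t=2 end S1 → 0
t=4 start S2 → 1
t=6 start S3 → 2
t=7 end S2 → 1
t=8 end S3 → 0
t=12 start S5 → 1
t=15 end S5 → 0
t=15 start S4 → 1
t=16 start S6 → 2
t=17 start S7 → 3
t=18 end S4 → 2
t=19 end S6 → 1
t=20 end S7 → 0
Peak is 3, at t=17 (S4, S6, S7).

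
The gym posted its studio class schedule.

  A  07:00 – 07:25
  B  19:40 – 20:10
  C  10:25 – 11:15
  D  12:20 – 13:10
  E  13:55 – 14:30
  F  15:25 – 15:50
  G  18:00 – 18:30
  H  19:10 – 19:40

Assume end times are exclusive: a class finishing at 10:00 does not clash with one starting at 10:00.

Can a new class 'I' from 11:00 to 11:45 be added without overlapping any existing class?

No — it overlaps C

A: ends 07:25 at or before I starts 11:00 → clear.
C: starts 10:25 before I ends 11:45, and ends 11:15 after I starts 11:00 → overlap.
D: starts 12:20 at or after I ends 11:45 → clear.
E: starts 13:55 at or after I ends 11:45 → clear.
F: starts 15:25 at or after I ends 11:45 → clear.
G: starts 18:00 at or after I ends 11:45 → clear.
H: starts 19:10 at or after I ends 11:45 → clear.
B: starts 19:40 at or after I ends 11:45 → clear.
I overlaps C.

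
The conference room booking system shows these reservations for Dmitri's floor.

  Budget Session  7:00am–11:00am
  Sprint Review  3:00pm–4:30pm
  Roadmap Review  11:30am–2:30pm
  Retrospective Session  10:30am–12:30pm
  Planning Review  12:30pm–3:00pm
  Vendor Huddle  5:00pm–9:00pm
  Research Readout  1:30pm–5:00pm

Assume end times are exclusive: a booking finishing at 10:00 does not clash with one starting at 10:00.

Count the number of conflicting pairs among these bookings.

6

Check each pair: they overlap iff neither finishes before the other starts.
Sorted by start: Budget Session, Retrospective Session, Roadmap Review, Planning Review, Research Readout, Sprint Review, Vendor Huddle.
Retrospective Session starts before Budget Session ends → Budget Session and Retrospective Session overlap.
Roadmap Review starts after Budget Session ends, so nothing later overlaps Budget Session either.
Roadmap Review starts before Retrospective Session ends → Retrospective Session and Roadmap Review overlap.
Planning Review starts exactly when Retrospective Session ends (back-to-back, no overlap), so nothing later overlaps Retrospective Session either.
Planning Review starts before Roadmap Review ends → Roadmap Review and Planning Review overlap.
Research Readout starts before Roadmap Review ends → Roadmap Review and Research Readout overlap.
Sprint Review starts after Roadmap Review ends, so nothing later overlaps Roadmap Review either.
Research Readout starts before Planning Review ends → Planning Review and Research Readout overlap.
Sprint Review starts exactly when Planning Review ends (back-to-back, no overlap), so nothing later overlaps Planning Review either.
Sprint Review starts before Research Readout ends → Research Readout and Sprint Review overlap.
Vendor Huddle starts exactly when Research Readout ends (back-to-back, no overlap).
Vendor Huddle starts after Sprint Review ends.
Overlapping pairs: Budget Session & Retrospective Session, Planning Review & Research Readout, Planning Review & Roadmap Review, Research Readout & Roadmap Review, Research Readout & Sprint Review, Retrospective Session & Roadmap Review — 6 in total.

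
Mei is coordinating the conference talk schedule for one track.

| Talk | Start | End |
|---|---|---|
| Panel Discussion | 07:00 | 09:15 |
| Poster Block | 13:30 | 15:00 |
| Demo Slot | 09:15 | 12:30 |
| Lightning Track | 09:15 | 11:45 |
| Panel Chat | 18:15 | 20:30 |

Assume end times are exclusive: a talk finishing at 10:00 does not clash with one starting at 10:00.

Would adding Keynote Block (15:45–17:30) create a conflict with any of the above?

Panel Discussion: ends 09:15 at or before Keynote Block starts 15:45 → clear.
Demo Slot: ends 12:30 at or before Keynote Block starts 15:45 → clear.
Lightning Track: ends 11:45 at or before Keynote Block starts 15:45 → clear.
Poster Block: ends 15:00 at or before Keynote Block starts 15:45 → clear.
Panel Chat: starts 18:15 at or after Keynote Block ends 17:30 → clear.

No — it doesn't clash with anything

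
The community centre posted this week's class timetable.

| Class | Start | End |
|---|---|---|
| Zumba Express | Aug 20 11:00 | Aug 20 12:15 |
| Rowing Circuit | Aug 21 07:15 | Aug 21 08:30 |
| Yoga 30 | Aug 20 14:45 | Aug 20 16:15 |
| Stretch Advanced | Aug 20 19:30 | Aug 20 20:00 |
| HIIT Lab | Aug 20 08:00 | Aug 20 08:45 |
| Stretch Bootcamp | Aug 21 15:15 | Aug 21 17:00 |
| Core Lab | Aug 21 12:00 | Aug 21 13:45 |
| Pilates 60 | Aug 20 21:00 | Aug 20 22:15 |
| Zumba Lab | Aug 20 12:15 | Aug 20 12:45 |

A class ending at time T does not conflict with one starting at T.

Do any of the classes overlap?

Sorted by start: HIIT Lab, Zumba Express, Zumba Lab, Yoga 30, Stretch Advanced, Pilates 60, Rowing Circuit, Core Lab, Stretch Bootcamp.
Zumba Express starts after HIIT Lab ends, so nothing later overlaps HIIT Lab either.
Zumba Lab starts exactly when Zumba Express ends (back-to-back, no overlap), so nothing later overlaps Zumba Express either.
Yoga 30 starts after Zumba Lab ends, so nothing later overlaps Zumba Lab either.
Stretch Advanced starts after Yoga 30 ends, so nothing later overlaps Yoga 30 either.
Pilates 60 starts after Stretch Advanced ends, so nothing later overlaps Stretch Advanced either.
Rowing Circuit starts after Pilates 60 ends, so nothing later overlaps Pilates 60 either.
Core Lab starts after Rowing Circuit ends, so nothing later overlaps Rowing Circuit either.
Stretch Bootcamp starts after Core Lab ends.
Every pair is clear; the schedule has no overlaps.

No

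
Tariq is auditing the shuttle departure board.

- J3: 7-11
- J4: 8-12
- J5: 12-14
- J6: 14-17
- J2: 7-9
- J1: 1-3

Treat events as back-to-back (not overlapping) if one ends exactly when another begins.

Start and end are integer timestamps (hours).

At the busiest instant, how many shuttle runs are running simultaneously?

Sort all start/end points and keep a running count:
1 start J1 → 1
3 end J1 → 0
7 start J2 → 1
7 start J3 → 2
8 start J4 → 3
9 end J2 → 2
11 end J3 → 1
12 end J4 → 0
12 start J5 → 1
14 end J5 → 0
14 start J6 → 1
17 end J6 → 0
Peak is 3, at 8 (J2, J3, J4).

3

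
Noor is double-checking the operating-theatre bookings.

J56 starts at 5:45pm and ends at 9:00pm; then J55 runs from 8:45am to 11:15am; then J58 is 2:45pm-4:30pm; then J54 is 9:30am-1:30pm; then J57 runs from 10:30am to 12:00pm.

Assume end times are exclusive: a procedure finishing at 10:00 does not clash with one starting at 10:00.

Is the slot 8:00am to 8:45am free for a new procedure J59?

J55: starts 8:45am at or after J59 ends 8:45am → clear.
J54: starts 9:30am at or after J59 ends 8:45am → clear.
J57: starts 10:30am at or after J59 ends 8:45am → clear.
J58: starts 2:45pm at or after J59 ends 8:45am → clear.
J56: starts 5:45pm at or after J59 ends 8:45am → clear.

Yes — the slot is free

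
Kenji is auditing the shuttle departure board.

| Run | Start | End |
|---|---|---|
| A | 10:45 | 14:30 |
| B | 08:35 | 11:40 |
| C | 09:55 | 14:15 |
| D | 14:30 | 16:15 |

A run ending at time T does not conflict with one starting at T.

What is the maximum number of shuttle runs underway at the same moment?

3

Sort all start/end points and keep a running count:
08:35 start B → 1
09:55 start C → 2
10:45 start A → 3
11:40 end B → 2
14:15 end C → 1
14:30 end A → 0
14:30 start D → 1
16:15 end D → 0
Peak is 3, at 10:45 (A, B, C).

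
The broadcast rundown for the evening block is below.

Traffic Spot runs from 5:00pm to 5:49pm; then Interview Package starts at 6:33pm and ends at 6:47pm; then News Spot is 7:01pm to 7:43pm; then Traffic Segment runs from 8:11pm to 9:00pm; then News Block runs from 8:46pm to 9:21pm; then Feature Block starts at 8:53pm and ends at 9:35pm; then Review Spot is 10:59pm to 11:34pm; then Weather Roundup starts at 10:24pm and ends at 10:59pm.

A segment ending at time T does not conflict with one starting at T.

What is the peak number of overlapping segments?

3

Sort all start/end points and keep a running count:
5:00pm start Traffic Spot → 1
5:49pm end Traffic Spot → 0
6:33pm start Interview Package → 1
6:47pm end Interview Package → 0
7:01pm start News Spot → 1
7:43pm end News Spot → 0
8:11pm start Traffic Segment → 1
8:46pm start News Block → 2
8:53pm start Feature Block → 3
9:00pm end Traffic Segment → 2
9:21pm end News Block → 1
9:35pm end Feature Block → 0
10:24pm start Weather Roundup → 1
10:59pm end Weather Roundup → 0
10:59pm start Review Spot → 1
11:34pm end Review Spot → 0
Peak is 3, at 8:53pm (Feature Block, News Block, Traffic Segment).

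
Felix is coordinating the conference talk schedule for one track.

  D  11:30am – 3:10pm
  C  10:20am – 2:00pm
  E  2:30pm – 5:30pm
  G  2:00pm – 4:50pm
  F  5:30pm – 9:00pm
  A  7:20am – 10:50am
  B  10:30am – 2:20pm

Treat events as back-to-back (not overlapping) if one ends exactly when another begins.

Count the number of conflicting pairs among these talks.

9

Sorted by start: A, C, B, D, G, E, F.
C starts before A ends → A and C overlap.
B starts before A ends → A and B overlap.
D starts after A ends, so nothing later overlaps A either.
B starts before C ends → C and B overlap.
D starts before C ends → C and D overlap.
G starts exactly when C ends (back-to-back, no overlap), so nothing later overlaps C either.
D starts before B ends → B and D overlap.
G starts before B ends → B and G overlap.
E starts after B ends, so nothing later overlaps B either.
G starts before D ends → D and G overlap.
E starts before D ends → D and E overlap.
F starts after D ends.
E starts before G ends → G and E overlap.
F starts after G ends.
F starts exactly when E ends (back-to-back, no overlap).
Overlapping pairs: A & B, A & C, B & C, B & D, B & G, C & D, D & E, D & G, E & G — 9 in total.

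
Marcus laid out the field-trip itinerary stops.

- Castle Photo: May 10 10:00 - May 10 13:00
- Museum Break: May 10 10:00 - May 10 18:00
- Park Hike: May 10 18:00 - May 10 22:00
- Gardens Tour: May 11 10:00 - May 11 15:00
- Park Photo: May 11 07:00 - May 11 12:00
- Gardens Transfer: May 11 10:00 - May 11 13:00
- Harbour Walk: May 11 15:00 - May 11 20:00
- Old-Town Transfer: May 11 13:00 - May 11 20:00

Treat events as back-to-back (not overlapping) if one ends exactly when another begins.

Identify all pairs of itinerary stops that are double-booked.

Sorted by start: Castle Photo, Museum Break, Park Hike, Park Photo, Gardens Tour, Gardens Transfer, Old-Town Transfer, Harbour Walk.
Museum Break starts before Castle Photo ends → Castle Photo and Museum Break overlap.
Park Hike starts after Castle Photo ends, so Castle Photo has no further overlaps.
Park Hike starts exactly when Museum Break ends (back-to-back, no overlap), so Museum Break has no further overlaps.
Park Photo starts after Park Hike ends, so Park Hike has no further overlaps.
Gardens Tour starts before Park Photo ends → Park Photo and Gardens Tour overlap.
Gardens Transfer starts before Park Photo ends → Park Photo and Gardens Transfer overlap.
Old-Town Transfer starts after Park Photo ends, so Park Photo has no further overlaps.
Gardens Transfer starts before Gardens Tour ends → Gardens Tour and Gardens Transfer overlap.
Old-Town Transfer starts before Gardens Tour ends → Gardens Tour and Old-Town Transfer overlap.
Harbour Walk starts exactly when Gardens Tour ends (back-to-back, no overlap).
Old-Town Transfer starts exactly when Gardens Transfer ends (back-to-back, no overlap), so Gardens Transfer has no further overlaps.
Harbour Walk starts before Old-Town Transfer ends → Old-Town Transfer and Harbour Walk overlap.

Castle Photo & Museum Break, Gardens Tour & Gardens Transfer, Gardens Tour & Old-Town Transfer, Gardens Tour & Park Photo, Gardens Transfer & Park Photo, Harbour Walk & Old-Town Transfer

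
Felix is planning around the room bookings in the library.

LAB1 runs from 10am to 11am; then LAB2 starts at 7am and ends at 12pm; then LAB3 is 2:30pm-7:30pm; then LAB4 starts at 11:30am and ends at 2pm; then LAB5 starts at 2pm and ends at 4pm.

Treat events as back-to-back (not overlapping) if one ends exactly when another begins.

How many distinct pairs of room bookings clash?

Check each pair: they overlap iff neither finishes before the other starts.
Sorted by start: LAB2, LAB1, LAB4, LAB5, LAB3.
LAB1 starts before LAB2 ends → LAB2 and LAB1 overlap.
LAB4 starts before LAB2 ends → LAB2 and LAB4 overlap.
LAB5 starts after LAB2 ends, so nothing later overlaps LAB2 either.
LAB4 starts after LAB1 ends, so nothing later overlaps LAB1 either.
LAB5 starts exactly when LAB4 ends (back-to-back, no overlap), so nothing later overlaps LAB4 either.
LAB3 starts before LAB5 ends → LAB5 and LAB3 overlap.
Overlapping pairs: LAB1 & LAB2, LAB2 & LAB4, LAB3 & LAB5 — 3 in total.

3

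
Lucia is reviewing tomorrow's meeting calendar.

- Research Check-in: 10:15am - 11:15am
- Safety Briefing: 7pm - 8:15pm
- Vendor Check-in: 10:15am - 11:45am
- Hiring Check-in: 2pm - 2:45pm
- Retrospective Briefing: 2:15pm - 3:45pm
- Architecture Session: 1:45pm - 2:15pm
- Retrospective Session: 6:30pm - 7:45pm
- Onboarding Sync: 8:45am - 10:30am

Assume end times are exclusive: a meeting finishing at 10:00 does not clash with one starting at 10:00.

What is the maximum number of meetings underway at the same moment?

3

Walk through starts and ends in time order (an end at T is processed before a start at T):
8:45am start Onboarding Sync → 1
10:15am start Research Check-in → 2
10:15am start Vendor Check-in → 3
10:30am end Onboarding Sync → 2
11:15am end Research Check-in → 1
11:45am end Vendor Check-in → 0
1:45pm start Architecture Session → 1
2pm start Hiring Check-in → 2
2:15pm end Architecture Session → 1
2:15pm start Retrospective Briefing → 2
2:45pm end Hiring Check-in → 1
3:45pm end Retrospective Briefing → 0
6:30pm start Retrospective Session → 1
7pm start Safety Briefing → 2
7:45pm end Retrospective Session → 1
8:15pm end Safety Briefing → 0
Peak is 3, at 10:15am (Onboarding Sync, Research Check-in, Vendor Check-in).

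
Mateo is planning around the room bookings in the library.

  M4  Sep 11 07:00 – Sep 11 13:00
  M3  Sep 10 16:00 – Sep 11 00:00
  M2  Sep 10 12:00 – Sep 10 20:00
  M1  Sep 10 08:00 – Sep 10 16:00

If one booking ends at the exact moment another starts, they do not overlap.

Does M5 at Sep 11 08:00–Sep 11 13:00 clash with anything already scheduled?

Yes — it overlaps M4

M1: ends Sep 10 16:00 at or before M5 starts Sep 11 08:00 → clear.
M2: ends Sep 10 20:00 at or before M5 starts Sep 11 08:00 → clear.
M3: ends Sep 11 00:00 at or before M5 starts Sep 11 08:00 → clear.
M4: starts Sep 11 07:00 before M5 ends Sep 11 13:00, and ends Sep 11 13:00 after M5 starts Sep 11 08:00 → overlap.
M5 overlaps M4.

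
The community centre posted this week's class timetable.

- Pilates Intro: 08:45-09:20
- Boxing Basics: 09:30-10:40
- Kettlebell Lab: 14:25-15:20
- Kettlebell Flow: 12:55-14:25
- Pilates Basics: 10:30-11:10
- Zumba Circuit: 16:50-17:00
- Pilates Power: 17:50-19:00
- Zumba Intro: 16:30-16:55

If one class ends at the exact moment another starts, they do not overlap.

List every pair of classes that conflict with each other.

Boxing Basics & Pilates Basics, Zumba Circuit & Zumba Intro

Sorted by start: Pilates Intro, Boxing Basics, Pilates Basics, Kettlebell Flow, Kettlebell Lab, Zumba Intro, Zumba Circuit, Pilates Power.
Boxing Basics starts after Pilates Intro ends — done with Pilates Intro.
Pilates Basics starts before Boxing Basics ends → Boxing Basics and Pilates Basics overlap.
Kettlebell Flow starts after Boxing Basics ends — done with Boxing Basics.
Kettlebell Flow starts after Pilates Basics ends — done with Pilates Basics.
Kettlebell Lab starts exactly when Kettlebell Flow ends (back-to-back, no overlap) — done with Kettlebell Flow.
Zumba Intro starts after Kettlebell Lab ends — done with Kettlebell Lab.
Zumba Circuit starts before Zumba Intro ends → Zumba Intro and Zumba Circuit overlap.
Pilates Power starts after Zumba Intro ends.
Pilates Power starts after Zumba Circuit ends.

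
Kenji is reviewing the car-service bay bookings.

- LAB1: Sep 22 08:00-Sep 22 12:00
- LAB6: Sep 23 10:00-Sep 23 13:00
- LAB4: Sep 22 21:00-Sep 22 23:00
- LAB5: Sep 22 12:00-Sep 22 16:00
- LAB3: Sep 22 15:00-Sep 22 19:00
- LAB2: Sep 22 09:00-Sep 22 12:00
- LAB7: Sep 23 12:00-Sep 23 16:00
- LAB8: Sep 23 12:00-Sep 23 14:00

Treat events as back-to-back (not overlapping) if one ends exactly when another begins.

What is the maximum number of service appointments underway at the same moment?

3

Walk through starts and ends in time order (an end at T is processed before a start at T):
Sep 22 08:00 start LAB1 → 1
Sep 22 09:00 start LAB2 → 2
Sep 22 12:00 end LAB1 → 1
Sep 22 12:00 end LAB2 → 0
Sep 22 12:00 start LAB5 → 1
Sep 22 15:00 start LAB3 → 2
Sep 22 16:00 end LAB5 → 1
Sep 22 19:00 end LAB3 → 0
Sep 22 21:00 start LAB4 → 1
Sep 22 23:00 end LAB4 → 0
Sep 23 10:00 start LAB6 → 1
Sep 23 12:00 start LAB7 → 2
Sep 23 12:00 start LAB8 → 3
Sep 23 13:00 end LAB6 → 2
Sep 23 14:00 end LAB8 → 1
Sep 23 16:00 end LAB7 → 0
Peak is 3, at Sep 23 12:00 (LAB6, LAB7, LAB8).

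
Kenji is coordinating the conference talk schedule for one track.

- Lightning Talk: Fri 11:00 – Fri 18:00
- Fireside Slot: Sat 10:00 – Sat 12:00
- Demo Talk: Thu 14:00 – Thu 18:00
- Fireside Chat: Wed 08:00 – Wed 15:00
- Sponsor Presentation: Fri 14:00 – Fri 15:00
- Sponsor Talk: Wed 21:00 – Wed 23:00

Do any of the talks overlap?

Sorted by start: Fireside Chat, Sponsor Talk, Demo Talk, Lightning Talk, Sponsor Presentation, Fireside Slot.
Sponsor Talk starts after Fireside Chat ends — done with Fireside Chat.
Demo Talk starts after Sponsor Talk ends — done with Sponsor Talk.
Lightning Talk starts after Demo Talk ends — done with Demo Talk.
Sponsor Presentation starts before Lightning Talk ends → Lightning Talk and Sponsor Presentation overlap.
That's a conflict, so the schedule is not conflict-free.

Yes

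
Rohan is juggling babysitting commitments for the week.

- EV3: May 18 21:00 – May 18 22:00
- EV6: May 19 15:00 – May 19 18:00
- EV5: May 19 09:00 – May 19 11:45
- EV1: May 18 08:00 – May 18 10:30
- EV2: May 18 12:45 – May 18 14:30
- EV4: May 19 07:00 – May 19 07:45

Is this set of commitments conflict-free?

Two intervals overlap when each starts before the other ends.
Sorted by start: EV1, EV2, EV3, EV4, EV5, EV6.
EV2 starts after EV1 ends, so EV1 has no further overlaps.
EV3 starts after EV2 ends, so EV2 has no further overlaps.
EV4 starts after EV3 ends, so EV3 has no further overlaps.
EV5 starts after EV4 ends, so EV4 has no further overlaps.
EV6 starts after EV5 ends.
Every pair is clear; the schedule has no overlaps.

Yes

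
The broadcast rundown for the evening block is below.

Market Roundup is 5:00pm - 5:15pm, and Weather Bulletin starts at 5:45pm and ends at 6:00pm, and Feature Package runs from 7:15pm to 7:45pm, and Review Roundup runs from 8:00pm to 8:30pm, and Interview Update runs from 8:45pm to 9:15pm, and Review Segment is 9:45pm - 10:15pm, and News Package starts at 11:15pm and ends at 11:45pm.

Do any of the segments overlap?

Two intervals overlap when each starts before the other ends.
Sorted by start: Market Roundup, Weather Bulletin, Feature Package, Review Roundup, Interview Update, Review Segment, News Package.
Weather Bulletin starts after Market Roundup ends, so nothing later overlaps Market Roundup either.
Feature Package starts after Weather Bulletin ends, so nothing later overlaps Weather Bulletin either.
Review Roundup starts after Feature Package ends, so nothing later overlaps Feature Package either.
Interview Update starts after Review Roundup ends, so nothing later overlaps Review Roundup either.
Review Segment starts after Interview Update ends, so nothing later overlaps Interview Update either.
News Package starts after Review Segment ends.
Every pair is clear; the schedule has no overlaps.

No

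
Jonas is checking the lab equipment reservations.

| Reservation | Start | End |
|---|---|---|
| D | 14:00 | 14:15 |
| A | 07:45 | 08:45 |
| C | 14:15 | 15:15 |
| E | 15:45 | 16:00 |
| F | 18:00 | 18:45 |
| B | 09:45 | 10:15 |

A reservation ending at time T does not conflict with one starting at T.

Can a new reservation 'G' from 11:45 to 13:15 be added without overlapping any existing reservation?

Yes — the slot is free

A: ends 08:45 at or before G starts 11:45 → clear.
B: ends 10:15 at or before G starts 11:45 → clear.
D: starts 14:00 at or after G ends 13:15 → clear.
C: starts 14:15 at or after G ends 13:15 → clear.
E: starts 15:45 at or after G ends 13:15 → clear.
F: starts 18:00 at or after G ends 13:15 → clear.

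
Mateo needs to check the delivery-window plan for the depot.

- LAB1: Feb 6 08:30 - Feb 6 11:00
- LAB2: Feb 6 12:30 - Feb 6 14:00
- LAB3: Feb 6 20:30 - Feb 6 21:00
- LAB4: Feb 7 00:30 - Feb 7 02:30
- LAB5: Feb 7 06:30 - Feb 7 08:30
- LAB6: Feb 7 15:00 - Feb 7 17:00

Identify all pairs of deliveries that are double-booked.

no conflicts

Sorted by start: LAB1, LAB2, LAB3, LAB4, LAB5, LAB6.
LAB2 starts after LAB1 ends, so nothing later overlaps LAB1 either.
LAB3 starts after LAB2 ends, so nothing later overlaps LAB2 either.
LAB4 starts after LAB3 ends, so nothing later overlaps LAB3 either.
LAB5 starts after LAB4 ends, so nothing later overlaps LAB4 either.
LAB6 starts after LAB5 ends.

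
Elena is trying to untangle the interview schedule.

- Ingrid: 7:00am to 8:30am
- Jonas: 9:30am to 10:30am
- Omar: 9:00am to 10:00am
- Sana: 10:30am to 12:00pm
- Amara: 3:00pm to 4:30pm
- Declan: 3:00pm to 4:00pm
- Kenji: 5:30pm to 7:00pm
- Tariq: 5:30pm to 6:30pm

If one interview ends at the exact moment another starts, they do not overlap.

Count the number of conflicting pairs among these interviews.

Sorted by start: Ingrid, Omar, Jonas, Sana, Amara, Declan, Kenji, Tariq.
Omar starts after Ingrid ends — done with Ingrid.
Jonas starts before Omar ends → Omar and Jonas overlap.
Sana starts after Omar ends — done with Omar.
Sana starts exactly when Jonas ends (back-to-back, no overlap) — done with Jonas.
Amara starts after Sana ends — done with Sana.
Declan starts before Amara ends → Amara and Declan overlap.
Kenji starts after Amara ends — done with Amara.
Kenji starts after Declan ends — done with Declan.
Tariq starts before Kenji ends → Kenji and Tariq overlap.
Overlapping pairs: Amara & Declan, Jonas & Omar, Kenji & Tariq — 3 in total.

3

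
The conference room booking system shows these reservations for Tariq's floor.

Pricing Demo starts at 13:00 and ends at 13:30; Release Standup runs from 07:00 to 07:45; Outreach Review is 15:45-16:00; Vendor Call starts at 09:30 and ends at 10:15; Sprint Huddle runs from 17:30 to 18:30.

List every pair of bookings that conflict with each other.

no conflicts

Sorted by start: Release Standup, Vendor Call, Pricing Demo, Outreach Review, Sprint Huddle.
Vendor Call starts after Release Standup ends, so nothing later overlaps Release Standup either.
Pricing Demo starts after Vendor Call ends, so nothing later overlaps Vendor Call either.
Outreach Review starts after Pricing Demo ends, so nothing later overlaps Pricing Demo either.
Sprint Huddle starts after Outreach Review ends.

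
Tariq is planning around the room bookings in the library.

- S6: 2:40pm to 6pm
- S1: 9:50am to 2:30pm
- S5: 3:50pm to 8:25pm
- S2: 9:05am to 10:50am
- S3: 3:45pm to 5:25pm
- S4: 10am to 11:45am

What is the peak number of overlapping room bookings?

Sort all start/end points and keep a running count:
9:05am start S2 → 1
9:50am start S1 → 2
10am start S4 → 3
10:50am end S2 → 2
11:45am end S4 → 1
2:30pm end S1 → 0
2:40pm start S6 → 1
3:45pm start S3 → 2
3:50pm start S5 → 3
5:25pm end S3 → 2
6pm end S6 → 1
8:25pm end S5 → 0
Peak is 3, at 10am (S1, S2, S4).

3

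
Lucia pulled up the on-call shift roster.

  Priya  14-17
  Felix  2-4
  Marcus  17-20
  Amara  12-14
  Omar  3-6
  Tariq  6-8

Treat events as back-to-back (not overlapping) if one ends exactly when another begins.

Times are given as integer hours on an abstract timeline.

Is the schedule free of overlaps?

No

Sorted by start: Felix, Omar, Tariq, Amara, Priya, Marcus.
Omar starts before Felix ends → Felix and Omar overlap.
That's a conflict, so the schedule is not conflict-free.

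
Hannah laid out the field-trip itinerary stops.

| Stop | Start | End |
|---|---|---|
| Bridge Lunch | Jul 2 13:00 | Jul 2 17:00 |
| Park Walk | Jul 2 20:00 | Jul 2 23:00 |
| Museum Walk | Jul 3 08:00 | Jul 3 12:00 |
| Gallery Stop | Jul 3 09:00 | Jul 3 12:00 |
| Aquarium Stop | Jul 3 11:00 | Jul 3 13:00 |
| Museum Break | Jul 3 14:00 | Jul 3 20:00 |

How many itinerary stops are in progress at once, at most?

Sort all start/end points and keep a running count:
Jul 2 13:00 start Bridge Lunch → 1
Jul 2 17:00 end Bridge Lunch → 0
Jul 2 20:00 start Park Walk → 1
Jul 2 23:00 end Park Walk → 0
Jul 3 08:00 start Museum Walk → 1
Jul 3 09:00 start Gallery Stop → 2
Jul 3 11:00 start Aquarium Stop → 3
Jul 3 12:00 end Gallery Stop → 2
Jul 3 12:00 end Museum Walk → 1
Jul 3 13:00 end Aquarium Stop → 0
Jul 3 14:00 start Museum Break → 1
Jul 3 20:00 end Museum Break → 0
Peak is 3, at Jul 3 11:00 (Aquarium Stop, Gallery Stop, Museum Walk).

3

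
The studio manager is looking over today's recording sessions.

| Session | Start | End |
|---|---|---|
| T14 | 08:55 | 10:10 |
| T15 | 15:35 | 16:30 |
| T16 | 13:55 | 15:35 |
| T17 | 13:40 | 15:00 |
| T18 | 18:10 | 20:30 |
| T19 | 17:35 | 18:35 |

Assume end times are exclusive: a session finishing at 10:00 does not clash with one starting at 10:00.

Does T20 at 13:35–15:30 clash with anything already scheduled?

Yes — it overlaps T16, T17

T14: ends 10:10 at or before T20 starts 13:35 → clear.
T17: starts 13:40 before T20 ends 15:30, and ends 15:00 after T20 starts 13:35 → overlap.
T16: starts 13:55 before T20 ends 15:30, and ends 15:35 after T20 starts 13:35 → overlap.
T15: starts 15:35 at or after T20 ends 15:30 → clear.
T19: starts 17:35 at or after T20 ends 15:30 → clear.
T18: starts 18:10 at or after T20 ends 15:30 → clear.
T20 overlaps T16, T17.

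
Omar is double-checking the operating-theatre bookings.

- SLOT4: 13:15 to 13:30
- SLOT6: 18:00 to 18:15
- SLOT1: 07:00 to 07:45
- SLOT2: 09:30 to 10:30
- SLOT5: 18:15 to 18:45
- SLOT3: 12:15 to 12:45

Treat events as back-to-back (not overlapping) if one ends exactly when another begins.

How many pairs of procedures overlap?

0

Sorted by start: SLOT1, SLOT2, SLOT3, SLOT4, SLOT6, SLOT5.
SLOT2 starts after SLOT1 ends; SLOT1 is clear from here.
SLOT3 starts after SLOT2 ends; SLOT2 is clear from here.
SLOT4 starts after SLOT3 ends; SLOT3 is clear from here.
SLOT6 starts after SLOT4 ends; SLOT4 is clear from here.
SLOT5 starts exactly when SLOT6 ends (back-to-back, no overlap).
No pair overlaps.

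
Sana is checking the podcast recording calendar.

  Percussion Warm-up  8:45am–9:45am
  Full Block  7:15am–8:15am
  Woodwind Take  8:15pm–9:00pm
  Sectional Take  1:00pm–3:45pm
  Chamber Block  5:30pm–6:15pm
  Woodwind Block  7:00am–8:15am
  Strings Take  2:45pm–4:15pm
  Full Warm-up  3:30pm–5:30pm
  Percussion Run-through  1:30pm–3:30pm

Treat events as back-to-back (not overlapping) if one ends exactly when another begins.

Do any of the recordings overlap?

Yes

Two intervals overlap when each starts before the other ends.
Sorted by start: Woodwind Block, Full Block, Percussion Warm-up, Sectional Take, Percussion Run-through, Strings Take, Full Warm-up, Chamber Block, Woodwind Take.
Full Block starts before Woodwind Block ends → Woodwind Block and Full Block overlap.
That's a conflict, so the schedule is not conflict-free.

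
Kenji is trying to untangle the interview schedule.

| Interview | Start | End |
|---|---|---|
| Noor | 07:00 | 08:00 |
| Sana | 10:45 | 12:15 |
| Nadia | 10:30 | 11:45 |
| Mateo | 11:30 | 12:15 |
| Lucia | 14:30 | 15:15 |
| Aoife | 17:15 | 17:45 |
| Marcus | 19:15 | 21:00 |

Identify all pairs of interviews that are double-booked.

Mateo & Nadia, Mateo & Sana, Nadia & Sana

Sorted by start: Noor, Nadia, Sana, Mateo, Lucia, Aoife, Marcus.
Nadia starts after Noor ends — done with Noor.
Sana starts before Nadia ends → Nadia and Sana overlap.
Mateo starts before Nadia ends → Nadia and Mateo overlap.
Lucia starts after Nadia ends — done with Nadia.
Mateo starts before Sana ends → Sana and Mateo overlap.
Lucia starts after Sana ends — done with Sana.
Lucia starts after Mateo ends — done with Mateo.
Aoife starts after Lucia ends — done with Lucia.
Marcus starts after Aoife ends.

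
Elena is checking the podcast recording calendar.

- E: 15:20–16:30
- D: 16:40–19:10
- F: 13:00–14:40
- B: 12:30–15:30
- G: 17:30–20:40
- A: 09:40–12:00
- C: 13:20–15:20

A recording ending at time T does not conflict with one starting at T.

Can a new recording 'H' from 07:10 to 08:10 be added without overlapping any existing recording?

A: starts 09:40 at or after H ends 08:10 → clear.
B: starts 12:30 at or after H ends 08:10 → clear.
F: starts 13:00 at or after H ends 08:10 → clear.
C: starts 13:20 at or after H ends 08:10 → clear.
E: starts 15:20 at or after H ends 08:10 → clear.
D: starts 16:40 at or after H ends 08:10 → clear.
G: starts 17:30 at or after H ends 08:10 → clear.

Yes — the slot is free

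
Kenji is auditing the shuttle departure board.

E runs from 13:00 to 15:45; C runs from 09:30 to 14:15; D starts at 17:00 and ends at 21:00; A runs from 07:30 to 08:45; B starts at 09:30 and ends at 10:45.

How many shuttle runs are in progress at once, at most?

2

Sweep the timeline, counting +1 at each start and −1 at each end (ends before starts at a tie):
07:30 start A → 1
08:45 end A → 0
09:30 start B → 1
09:30 start C → 2
10:45 end B → 1
13:00 start E → 2
14:15 end C → 1
15:45 end E → 0
17:00 start D → 1
21:00 end D → 0
Peak is 2, at 09:30 (B, C).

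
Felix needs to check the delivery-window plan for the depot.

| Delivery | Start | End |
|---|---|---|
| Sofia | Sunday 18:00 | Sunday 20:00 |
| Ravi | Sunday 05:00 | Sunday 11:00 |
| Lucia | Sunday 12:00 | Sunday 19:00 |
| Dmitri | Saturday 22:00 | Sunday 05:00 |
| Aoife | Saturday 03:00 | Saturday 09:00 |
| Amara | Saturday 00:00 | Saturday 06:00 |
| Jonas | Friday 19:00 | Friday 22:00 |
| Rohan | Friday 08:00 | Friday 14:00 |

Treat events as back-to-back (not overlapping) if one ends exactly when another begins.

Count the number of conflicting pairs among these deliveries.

2

Two intervals overlap when each starts before the other ends.
Sorted by start: Rohan, Jonas, Amara, Aoife, Dmitri, Ravi, Lucia, Sofia.
Jonas starts after Rohan ends; Rohan is clear from here.
Amara starts after Jonas ends; Jonas is clear from here.
Aoife starts before Amara ends → Amara and Aoife overlap.
Dmitri starts after Amara ends; Amara is clear from here.
Dmitri starts after Aoife ends; Aoife is clear from here.
Ravi starts exactly when Dmitri ends (back-to-back, no overlap); Dmitri is clear from here.
Lucia starts after Ravi ends; Ravi is clear from here.
Sofia starts before Lucia ends → Lucia and Sofia overlap.
Overlapping pairs: Amara & Aoife, Lucia & Sofia — 2 in total.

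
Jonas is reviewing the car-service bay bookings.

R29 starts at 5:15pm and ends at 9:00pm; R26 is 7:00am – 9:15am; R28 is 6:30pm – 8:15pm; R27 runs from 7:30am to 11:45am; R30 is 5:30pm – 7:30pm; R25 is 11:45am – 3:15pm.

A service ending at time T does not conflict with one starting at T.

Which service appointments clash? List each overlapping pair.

Two intervals overlap when each starts before the other ends.
Sorted by start: R26, R27, R25, R29, R30, R28.
R27 starts before R26 ends → R26 and R27 overlap.
R25 starts after R26 ends, so R26 has no further overlaps.
R25 starts exactly when R27 ends (back-to-back, no overlap), so R27 has no further overlaps.
R29 starts after R25 ends, so R25 has no further overlaps.
R30 starts before R29 ends → R29 and R30 overlap.
R28 starts before R29 ends → R29 and R28 overlap.
R28 starts before R30 ends → R30 and R28 overlap.

R26 & R27, R28 & R29, R28 & R30, R29 & R30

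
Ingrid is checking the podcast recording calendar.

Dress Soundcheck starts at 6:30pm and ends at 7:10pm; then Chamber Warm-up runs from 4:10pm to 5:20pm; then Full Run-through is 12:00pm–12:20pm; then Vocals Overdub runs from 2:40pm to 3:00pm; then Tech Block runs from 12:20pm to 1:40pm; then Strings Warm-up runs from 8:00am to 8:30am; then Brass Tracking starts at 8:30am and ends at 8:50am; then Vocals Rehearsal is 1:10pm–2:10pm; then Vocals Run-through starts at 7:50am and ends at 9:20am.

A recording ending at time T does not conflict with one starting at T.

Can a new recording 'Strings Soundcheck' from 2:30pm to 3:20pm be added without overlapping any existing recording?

No — it overlaps Vocals Overdub

Vocals Run-through: ends 9:20am at or before Strings Soundcheck starts 2:30pm → clear.
Strings Warm-up: ends 8:30am at or before Strings Soundcheck starts 2:30pm → clear.
Brass Tracking: ends 8:50am at or before Strings Soundcheck starts 2:30pm → clear.
Full Run-through: ends 12:20pm at or before Strings Soundcheck starts 2:30pm → clear.
Tech Block: ends 1:40pm at or before Strings Soundcheck starts 2:30pm → clear.
Vocals Rehearsal: ends 2:10pm at or before Strings Soundcheck starts 2:30pm → clear.
Vocals Overdub: starts 2:40pm before Strings Soundcheck ends 3:20pm, and ends 3:00pm after Strings Soundcheck starts 2:30pm → overlap.
Chamber Warm-up: starts 4:10pm at or after Strings Soundcheck ends 3:20pm → clear.
Dress Soundcheck: starts 6:30pm at or after Strings Soundcheck ends 3:20pm → clear.
Strings Soundcheck overlaps Vocals Overdub.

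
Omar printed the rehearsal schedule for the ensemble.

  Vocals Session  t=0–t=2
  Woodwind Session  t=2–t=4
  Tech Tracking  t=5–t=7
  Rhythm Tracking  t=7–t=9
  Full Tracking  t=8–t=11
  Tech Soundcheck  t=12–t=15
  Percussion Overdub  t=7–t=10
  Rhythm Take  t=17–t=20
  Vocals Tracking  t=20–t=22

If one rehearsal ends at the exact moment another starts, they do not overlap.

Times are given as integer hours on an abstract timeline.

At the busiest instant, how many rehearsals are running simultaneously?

3

Sweep the timeline, counting +1 at each start and −1 at each end (ends before starts at a tie):
t=0 start Vocals Session → 1
t=2 end Vocals Session → 0
t=2 start Woodwind Session → 1
t=4 end Woodwind Session → 0
t=5 start Tech Tracking → 1
t=7 end Tech Tracking → 0
t=7 start Percussion Overdub → 1
t=7 start Rhythm Tracking → 2
t=8 start Full Tracking → 3
t=9 end Rhythm Tracking → 2
t=10 end Percussion Overdub → 1
t=11 end Full Tracking → 0
t=12 start Tech Soundcheck → 1
t=15 end Tech Soundcheck → 0
t=17 start Rhythm Take → 1
t=20 end Rhythm Take → 0
t=20 start Vocals Tracking → 1
t=22 end Vocals Tracking → 0
Peak is 3, at t=8 (Full Tracking, Percussion Overdub, Rhythm Tracking).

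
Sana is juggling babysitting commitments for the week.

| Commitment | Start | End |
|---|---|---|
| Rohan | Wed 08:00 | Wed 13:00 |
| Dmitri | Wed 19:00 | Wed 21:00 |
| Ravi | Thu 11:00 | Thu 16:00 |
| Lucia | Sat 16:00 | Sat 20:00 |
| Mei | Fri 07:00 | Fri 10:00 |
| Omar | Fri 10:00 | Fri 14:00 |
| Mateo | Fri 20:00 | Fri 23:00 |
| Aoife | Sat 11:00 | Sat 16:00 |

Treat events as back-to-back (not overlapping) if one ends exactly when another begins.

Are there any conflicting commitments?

Two intervals overlap when each starts before the other ends.
Sorted by start: Rohan, Dmitri, Ravi, Mei, Omar, Mateo, Aoife, Lucia.
Dmitri starts after Rohan ends; Rohan is clear from here.
Ravi starts after Dmitri ends; Dmitri is clear from here.
Mei starts after Ravi ends; Ravi is clear from here.
Omar starts exactly when Mei ends (back-to-back, no overlap); Mei is clear from here.
Mateo starts after Omar ends; Omar is clear from here.
Aoife starts after Mateo ends; Mateo is clear from here.
Lucia starts exactly when Aoife ends (back-to-back, no overlap).
Every pair is clear; the schedule has no overlaps.

No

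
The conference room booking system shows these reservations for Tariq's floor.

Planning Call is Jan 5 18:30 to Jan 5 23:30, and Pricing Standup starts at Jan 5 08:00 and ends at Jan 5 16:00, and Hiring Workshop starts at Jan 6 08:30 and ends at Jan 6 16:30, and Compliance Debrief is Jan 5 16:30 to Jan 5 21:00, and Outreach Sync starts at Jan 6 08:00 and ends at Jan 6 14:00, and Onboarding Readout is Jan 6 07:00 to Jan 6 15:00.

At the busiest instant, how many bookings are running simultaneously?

3

Sweep the timeline, counting +1 at each start and −1 at each end (ends before starts at a tie):
Jan 5 08:00 start Pricing Standup → 1
Jan 5 16:00 end Pricing Standup → 0
Jan 5 16:30 start Compliance Debrief → 1
Jan 5 18:30 start Planning Call → 2
Jan 5 21:00 end Compliance Debrief → 1
Jan 5 23:30 end Planning Call → 0
Jan 6 07:00 start Onboarding Readout → 1
Jan 6 08:00 start Outreach Sync → 2
Jan 6 08:30 start Hiring Workshop → 3
Jan 6 14:00 end Outreach Sync → 2
Jan 6 15:00 end Onboarding Readout → 1
Jan 6 16:30 end Hiring Workshop → 0
Peak is 3, at Jan 6 08:30 (Hiring Workshop, Onboarding Readout, Outreach Sync).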